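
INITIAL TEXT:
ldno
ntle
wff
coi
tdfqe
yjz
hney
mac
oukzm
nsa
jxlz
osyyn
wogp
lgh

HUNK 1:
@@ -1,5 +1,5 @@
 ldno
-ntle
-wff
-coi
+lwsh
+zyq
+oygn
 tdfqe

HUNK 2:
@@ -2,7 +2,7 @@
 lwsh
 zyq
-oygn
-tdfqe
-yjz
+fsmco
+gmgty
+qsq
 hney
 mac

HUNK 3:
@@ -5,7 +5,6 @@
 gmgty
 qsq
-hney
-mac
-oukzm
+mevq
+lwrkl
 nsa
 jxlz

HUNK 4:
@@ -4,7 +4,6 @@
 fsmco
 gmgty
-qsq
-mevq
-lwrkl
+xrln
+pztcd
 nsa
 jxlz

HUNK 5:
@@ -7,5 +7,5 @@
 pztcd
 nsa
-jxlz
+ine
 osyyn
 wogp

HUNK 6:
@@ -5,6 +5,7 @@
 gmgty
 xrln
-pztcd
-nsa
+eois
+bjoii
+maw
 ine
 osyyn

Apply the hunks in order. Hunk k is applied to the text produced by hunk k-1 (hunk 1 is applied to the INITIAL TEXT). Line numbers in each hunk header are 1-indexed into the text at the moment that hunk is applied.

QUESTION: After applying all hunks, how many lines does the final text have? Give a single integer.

Answer: 13

Derivation:
Hunk 1: at line 1 remove [ntle,wff,coi] add [lwsh,zyq,oygn] -> 14 lines: ldno lwsh zyq oygn tdfqe yjz hney mac oukzm nsa jxlz osyyn wogp lgh
Hunk 2: at line 2 remove [oygn,tdfqe,yjz] add [fsmco,gmgty,qsq] -> 14 lines: ldno lwsh zyq fsmco gmgty qsq hney mac oukzm nsa jxlz osyyn wogp lgh
Hunk 3: at line 5 remove [hney,mac,oukzm] add [mevq,lwrkl] -> 13 lines: ldno lwsh zyq fsmco gmgty qsq mevq lwrkl nsa jxlz osyyn wogp lgh
Hunk 4: at line 4 remove [qsq,mevq,lwrkl] add [xrln,pztcd] -> 12 lines: ldno lwsh zyq fsmco gmgty xrln pztcd nsa jxlz osyyn wogp lgh
Hunk 5: at line 7 remove [jxlz] add [ine] -> 12 lines: ldno lwsh zyq fsmco gmgty xrln pztcd nsa ine osyyn wogp lgh
Hunk 6: at line 5 remove [pztcd,nsa] add [eois,bjoii,maw] -> 13 lines: ldno lwsh zyq fsmco gmgty xrln eois bjoii maw ine osyyn wogp lgh
Final line count: 13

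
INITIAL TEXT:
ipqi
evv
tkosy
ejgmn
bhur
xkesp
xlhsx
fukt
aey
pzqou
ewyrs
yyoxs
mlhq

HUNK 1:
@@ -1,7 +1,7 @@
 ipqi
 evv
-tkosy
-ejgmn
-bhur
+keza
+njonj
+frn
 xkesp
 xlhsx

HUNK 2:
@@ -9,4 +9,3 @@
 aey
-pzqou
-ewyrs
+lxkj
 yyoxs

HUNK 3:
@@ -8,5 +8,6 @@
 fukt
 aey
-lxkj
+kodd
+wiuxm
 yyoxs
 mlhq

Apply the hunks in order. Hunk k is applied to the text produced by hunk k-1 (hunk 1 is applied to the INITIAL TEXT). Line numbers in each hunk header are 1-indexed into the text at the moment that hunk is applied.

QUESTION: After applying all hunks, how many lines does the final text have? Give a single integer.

Answer: 13

Derivation:
Hunk 1: at line 1 remove [tkosy,ejgmn,bhur] add [keza,njonj,frn] -> 13 lines: ipqi evv keza njonj frn xkesp xlhsx fukt aey pzqou ewyrs yyoxs mlhq
Hunk 2: at line 9 remove [pzqou,ewyrs] add [lxkj] -> 12 lines: ipqi evv keza njonj frn xkesp xlhsx fukt aey lxkj yyoxs mlhq
Hunk 3: at line 8 remove [lxkj] add [kodd,wiuxm] -> 13 lines: ipqi evv keza njonj frn xkesp xlhsx fukt aey kodd wiuxm yyoxs mlhq
Final line count: 13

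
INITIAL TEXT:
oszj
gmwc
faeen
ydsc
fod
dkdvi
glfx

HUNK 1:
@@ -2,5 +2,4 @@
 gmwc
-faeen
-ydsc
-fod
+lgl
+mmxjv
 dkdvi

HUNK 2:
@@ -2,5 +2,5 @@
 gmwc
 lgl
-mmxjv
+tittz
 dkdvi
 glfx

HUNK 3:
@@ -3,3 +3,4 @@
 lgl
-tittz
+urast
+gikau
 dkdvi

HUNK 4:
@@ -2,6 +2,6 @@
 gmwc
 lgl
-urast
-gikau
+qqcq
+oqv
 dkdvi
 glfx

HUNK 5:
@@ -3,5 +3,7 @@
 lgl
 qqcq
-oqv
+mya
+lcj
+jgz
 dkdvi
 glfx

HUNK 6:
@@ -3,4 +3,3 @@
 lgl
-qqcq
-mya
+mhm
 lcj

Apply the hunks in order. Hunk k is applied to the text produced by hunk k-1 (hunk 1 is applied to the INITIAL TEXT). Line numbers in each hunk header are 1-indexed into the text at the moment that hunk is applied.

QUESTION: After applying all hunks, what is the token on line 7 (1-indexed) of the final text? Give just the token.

Hunk 1: at line 2 remove [faeen,ydsc,fod] add [lgl,mmxjv] -> 6 lines: oszj gmwc lgl mmxjv dkdvi glfx
Hunk 2: at line 2 remove [mmxjv] add [tittz] -> 6 lines: oszj gmwc lgl tittz dkdvi glfx
Hunk 3: at line 3 remove [tittz] add [urast,gikau] -> 7 lines: oszj gmwc lgl urast gikau dkdvi glfx
Hunk 4: at line 2 remove [urast,gikau] add [qqcq,oqv] -> 7 lines: oszj gmwc lgl qqcq oqv dkdvi glfx
Hunk 5: at line 3 remove [oqv] add [mya,lcj,jgz] -> 9 lines: oszj gmwc lgl qqcq mya lcj jgz dkdvi glfx
Hunk 6: at line 3 remove [qqcq,mya] add [mhm] -> 8 lines: oszj gmwc lgl mhm lcj jgz dkdvi glfx
Final line 7: dkdvi

Answer: dkdvi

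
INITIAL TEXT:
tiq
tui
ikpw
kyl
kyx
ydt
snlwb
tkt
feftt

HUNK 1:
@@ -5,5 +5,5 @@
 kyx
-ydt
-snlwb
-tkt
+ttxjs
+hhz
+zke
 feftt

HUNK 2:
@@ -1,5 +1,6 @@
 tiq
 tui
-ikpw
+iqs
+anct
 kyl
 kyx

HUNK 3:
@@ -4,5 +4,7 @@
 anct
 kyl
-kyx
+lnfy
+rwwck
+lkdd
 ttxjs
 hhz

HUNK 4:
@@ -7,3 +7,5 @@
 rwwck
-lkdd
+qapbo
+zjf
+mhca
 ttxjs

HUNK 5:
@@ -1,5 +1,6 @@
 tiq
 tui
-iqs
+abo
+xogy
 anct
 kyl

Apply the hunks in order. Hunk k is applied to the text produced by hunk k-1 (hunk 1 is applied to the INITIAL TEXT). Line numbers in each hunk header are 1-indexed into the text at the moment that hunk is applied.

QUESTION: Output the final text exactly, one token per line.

Hunk 1: at line 5 remove [ydt,snlwb,tkt] add [ttxjs,hhz,zke] -> 9 lines: tiq tui ikpw kyl kyx ttxjs hhz zke feftt
Hunk 2: at line 1 remove [ikpw] add [iqs,anct] -> 10 lines: tiq tui iqs anct kyl kyx ttxjs hhz zke feftt
Hunk 3: at line 4 remove [kyx] add [lnfy,rwwck,lkdd] -> 12 lines: tiq tui iqs anct kyl lnfy rwwck lkdd ttxjs hhz zke feftt
Hunk 4: at line 7 remove [lkdd] add [qapbo,zjf,mhca] -> 14 lines: tiq tui iqs anct kyl lnfy rwwck qapbo zjf mhca ttxjs hhz zke feftt
Hunk 5: at line 1 remove [iqs] add [abo,xogy] -> 15 lines: tiq tui abo xogy anct kyl lnfy rwwck qapbo zjf mhca ttxjs hhz zke feftt

Answer: tiq
tui
abo
xogy
anct
kyl
lnfy
rwwck
qapbo
zjf
mhca
ttxjs
hhz
zke
feftt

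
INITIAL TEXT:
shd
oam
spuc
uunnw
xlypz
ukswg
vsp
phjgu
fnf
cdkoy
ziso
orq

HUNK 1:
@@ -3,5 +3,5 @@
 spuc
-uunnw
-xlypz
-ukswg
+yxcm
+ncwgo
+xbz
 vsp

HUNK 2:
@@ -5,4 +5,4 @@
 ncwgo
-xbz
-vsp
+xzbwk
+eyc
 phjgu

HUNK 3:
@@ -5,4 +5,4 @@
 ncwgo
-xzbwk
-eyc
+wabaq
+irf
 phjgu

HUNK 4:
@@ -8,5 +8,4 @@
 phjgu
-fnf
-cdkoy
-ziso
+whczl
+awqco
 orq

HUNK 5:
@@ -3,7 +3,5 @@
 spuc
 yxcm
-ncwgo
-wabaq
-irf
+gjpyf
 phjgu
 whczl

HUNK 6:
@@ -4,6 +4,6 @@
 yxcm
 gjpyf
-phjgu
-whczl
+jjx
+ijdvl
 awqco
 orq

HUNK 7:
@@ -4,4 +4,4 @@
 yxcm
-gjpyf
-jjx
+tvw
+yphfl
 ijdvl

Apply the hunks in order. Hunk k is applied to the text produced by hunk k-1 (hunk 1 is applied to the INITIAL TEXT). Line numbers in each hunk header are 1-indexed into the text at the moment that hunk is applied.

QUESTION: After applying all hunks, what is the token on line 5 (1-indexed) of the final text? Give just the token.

Answer: tvw

Derivation:
Hunk 1: at line 3 remove [uunnw,xlypz,ukswg] add [yxcm,ncwgo,xbz] -> 12 lines: shd oam spuc yxcm ncwgo xbz vsp phjgu fnf cdkoy ziso orq
Hunk 2: at line 5 remove [xbz,vsp] add [xzbwk,eyc] -> 12 lines: shd oam spuc yxcm ncwgo xzbwk eyc phjgu fnf cdkoy ziso orq
Hunk 3: at line 5 remove [xzbwk,eyc] add [wabaq,irf] -> 12 lines: shd oam spuc yxcm ncwgo wabaq irf phjgu fnf cdkoy ziso orq
Hunk 4: at line 8 remove [fnf,cdkoy,ziso] add [whczl,awqco] -> 11 lines: shd oam spuc yxcm ncwgo wabaq irf phjgu whczl awqco orq
Hunk 5: at line 3 remove [ncwgo,wabaq,irf] add [gjpyf] -> 9 lines: shd oam spuc yxcm gjpyf phjgu whczl awqco orq
Hunk 6: at line 4 remove [phjgu,whczl] add [jjx,ijdvl] -> 9 lines: shd oam spuc yxcm gjpyf jjx ijdvl awqco orq
Hunk 7: at line 4 remove [gjpyf,jjx] add [tvw,yphfl] -> 9 lines: shd oam spuc yxcm tvw yphfl ijdvl awqco orq
Final line 5: tvw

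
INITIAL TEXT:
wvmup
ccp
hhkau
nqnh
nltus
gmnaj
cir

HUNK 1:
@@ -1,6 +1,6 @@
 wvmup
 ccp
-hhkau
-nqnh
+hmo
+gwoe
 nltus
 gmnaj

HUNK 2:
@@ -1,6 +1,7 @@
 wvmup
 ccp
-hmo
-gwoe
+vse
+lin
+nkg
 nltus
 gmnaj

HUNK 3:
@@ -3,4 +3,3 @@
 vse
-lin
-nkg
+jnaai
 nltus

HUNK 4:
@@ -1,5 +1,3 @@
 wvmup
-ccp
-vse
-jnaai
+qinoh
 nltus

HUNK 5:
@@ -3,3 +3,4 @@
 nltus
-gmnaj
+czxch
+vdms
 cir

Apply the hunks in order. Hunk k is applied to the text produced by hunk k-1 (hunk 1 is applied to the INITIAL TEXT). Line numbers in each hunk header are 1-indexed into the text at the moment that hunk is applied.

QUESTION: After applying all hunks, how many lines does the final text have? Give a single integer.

Hunk 1: at line 1 remove [hhkau,nqnh] add [hmo,gwoe] -> 7 lines: wvmup ccp hmo gwoe nltus gmnaj cir
Hunk 2: at line 1 remove [hmo,gwoe] add [vse,lin,nkg] -> 8 lines: wvmup ccp vse lin nkg nltus gmnaj cir
Hunk 3: at line 3 remove [lin,nkg] add [jnaai] -> 7 lines: wvmup ccp vse jnaai nltus gmnaj cir
Hunk 4: at line 1 remove [ccp,vse,jnaai] add [qinoh] -> 5 lines: wvmup qinoh nltus gmnaj cir
Hunk 5: at line 3 remove [gmnaj] add [czxch,vdms] -> 6 lines: wvmup qinoh nltus czxch vdms cir
Final line count: 6

Answer: 6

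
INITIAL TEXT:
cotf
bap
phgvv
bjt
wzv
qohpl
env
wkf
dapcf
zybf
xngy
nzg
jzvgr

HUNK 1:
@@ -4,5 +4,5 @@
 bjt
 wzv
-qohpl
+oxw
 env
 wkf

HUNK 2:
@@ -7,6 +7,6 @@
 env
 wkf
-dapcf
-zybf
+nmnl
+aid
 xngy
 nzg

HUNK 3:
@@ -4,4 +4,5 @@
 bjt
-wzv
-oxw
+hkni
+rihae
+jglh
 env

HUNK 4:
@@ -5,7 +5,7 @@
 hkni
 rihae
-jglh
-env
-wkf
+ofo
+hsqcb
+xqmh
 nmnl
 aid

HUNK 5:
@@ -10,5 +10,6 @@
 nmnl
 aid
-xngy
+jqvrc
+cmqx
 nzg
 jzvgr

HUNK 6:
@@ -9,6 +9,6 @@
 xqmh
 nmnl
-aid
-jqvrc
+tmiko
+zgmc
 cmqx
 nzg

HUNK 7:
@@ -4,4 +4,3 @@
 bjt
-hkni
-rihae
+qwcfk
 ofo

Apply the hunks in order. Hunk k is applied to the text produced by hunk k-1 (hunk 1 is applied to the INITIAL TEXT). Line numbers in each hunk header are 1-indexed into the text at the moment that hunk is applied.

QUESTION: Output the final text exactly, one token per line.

Hunk 1: at line 4 remove [qohpl] add [oxw] -> 13 lines: cotf bap phgvv bjt wzv oxw env wkf dapcf zybf xngy nzg jzvgr
Hunk 2: at line 7 remove [dapcf,zybf] add [nmnl,aid] -> 13 lines: cotf bap phgvv bjt wzv oxw env wkf nmnl aid xngy nzg jzvgr
Hunk 3: at line 4 remove [wzv,oxw] add [hkni,rihae,jglh] -> 14 lines: cotf bap phgvv bjt hkni rihae jglh env wkf nmnl aid xngy nzg jzvgr
Hunk 4: at line 5 remove [jglh,env,wkf] add [ofo,hsqcb,xqmh] -> 14 lines: cotf bap phgvv bjt hkni rihae ofo hsqcb xqmh nmnl aid xngy nzg jzvgr
Hunk 5: at line 10 remove [xngy] add [jqvrc,cmqx] -> 15 lines: cotf bap phgvv bjt hkni rihae ofo hsqcb xqmh nmnl aid jqvrc cmqx nzg jzvgr
Hunk 6: at line 9 remove [aid,jqvrc] add [tmiko,zgmc] -> 15 lines: cotf bap phgvv bjt hkni rihae ofo hsqcb xqmh nmnl tmiko zgmc cmqx nzg jzvgr
Hunk 7: at line 4 remove [hkni,rihae] add [qwcfk] -> 14 lines: cotf bap phgvv bjt qwcfk ofo hsqcb xqmh nmnl tmiko zgmc cmqx nzg jzvgr

Answer: cotf
bap
phgvv
bjt
qwcfk
ofo
hsqcb
xqmh
nmnl
tmiko
zgmc
cmqx
nzg
jzvgr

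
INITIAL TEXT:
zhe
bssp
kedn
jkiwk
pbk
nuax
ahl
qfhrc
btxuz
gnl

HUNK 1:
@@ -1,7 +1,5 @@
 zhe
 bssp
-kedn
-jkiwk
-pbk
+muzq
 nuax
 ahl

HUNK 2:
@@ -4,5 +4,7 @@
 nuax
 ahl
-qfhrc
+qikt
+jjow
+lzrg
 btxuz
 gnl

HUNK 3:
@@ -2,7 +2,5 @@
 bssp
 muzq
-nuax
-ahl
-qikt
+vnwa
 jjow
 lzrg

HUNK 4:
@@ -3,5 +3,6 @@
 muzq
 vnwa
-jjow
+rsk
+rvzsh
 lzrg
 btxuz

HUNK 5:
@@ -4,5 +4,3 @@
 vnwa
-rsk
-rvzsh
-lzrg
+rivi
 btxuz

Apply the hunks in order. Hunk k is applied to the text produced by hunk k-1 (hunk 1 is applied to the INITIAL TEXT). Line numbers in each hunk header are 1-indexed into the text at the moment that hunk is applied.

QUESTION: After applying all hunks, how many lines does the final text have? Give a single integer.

Hunk 1: at line 1 remove [kedn,jkiwk,pbk] add [muzq] -> 8 lines: zhe bssp muzq nuax ahl qfhrc btxuz gnl
Hunk 2: at line 4 remove [qfhrc] add [qikt,jjow,lzrg] -> 10 lines: zhe bssp muzq nuax ahl qikt jjow lzrg btxuz gnl
Hunk 3: at line 2 remove [nuax,ahl,qikt] add [vnwa] -> 8 lines: zhe bssp muzq vnwa jjow lzrg btxuz gnl
Hunk 4: at line 3 remove [jjow] add [rsk,rvzsh] -> 9 lines: zhe bssp muzq vnwa rsk rvzsh lzrg btxuz gnl
Hunk 5: at line 4 remove [rsk,rvzsh,lzrg] add [rivi] -> 7 lines: zhe bssp muzq vnwa rivi btxuz gnl
Final line count: 7

Answer: 7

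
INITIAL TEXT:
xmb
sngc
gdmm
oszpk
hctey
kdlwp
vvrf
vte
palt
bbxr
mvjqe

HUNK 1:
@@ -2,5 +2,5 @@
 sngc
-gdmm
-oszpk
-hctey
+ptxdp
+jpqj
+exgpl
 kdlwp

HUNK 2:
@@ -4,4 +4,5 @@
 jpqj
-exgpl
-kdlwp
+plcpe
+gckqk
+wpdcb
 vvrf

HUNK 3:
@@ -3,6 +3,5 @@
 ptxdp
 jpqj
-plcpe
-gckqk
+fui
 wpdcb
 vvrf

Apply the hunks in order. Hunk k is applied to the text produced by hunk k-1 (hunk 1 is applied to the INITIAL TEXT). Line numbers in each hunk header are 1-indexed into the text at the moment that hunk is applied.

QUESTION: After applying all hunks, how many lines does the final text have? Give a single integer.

Answer: 11

Derivation:
Hunk 1: at line 2 remove [gdmm,oszpk,hctey] add [ptxdp,jpqj,exgpl] -> 11 lines: xmb sngc ptxdp jpqj exgpl kdlwp vvrf vte palt bbxr mvjqe
Hunk 2: at line 4 remove [exgpl,kdlwp] add [plcpe,gckqk,wpdcb] -> 12 lines: xmb sngc ptxdp jpqj plcpe gckqk wpdcb vvrf vte palt bbxr mvjqe
Hunk 3: at line 3 remove [plcpe,gckqk] add [fui] -> 11 lines: xmb sngc ptxdp jpqj fui wpdcb vvrf vte palt bbxr mvjqe
Final line count: 11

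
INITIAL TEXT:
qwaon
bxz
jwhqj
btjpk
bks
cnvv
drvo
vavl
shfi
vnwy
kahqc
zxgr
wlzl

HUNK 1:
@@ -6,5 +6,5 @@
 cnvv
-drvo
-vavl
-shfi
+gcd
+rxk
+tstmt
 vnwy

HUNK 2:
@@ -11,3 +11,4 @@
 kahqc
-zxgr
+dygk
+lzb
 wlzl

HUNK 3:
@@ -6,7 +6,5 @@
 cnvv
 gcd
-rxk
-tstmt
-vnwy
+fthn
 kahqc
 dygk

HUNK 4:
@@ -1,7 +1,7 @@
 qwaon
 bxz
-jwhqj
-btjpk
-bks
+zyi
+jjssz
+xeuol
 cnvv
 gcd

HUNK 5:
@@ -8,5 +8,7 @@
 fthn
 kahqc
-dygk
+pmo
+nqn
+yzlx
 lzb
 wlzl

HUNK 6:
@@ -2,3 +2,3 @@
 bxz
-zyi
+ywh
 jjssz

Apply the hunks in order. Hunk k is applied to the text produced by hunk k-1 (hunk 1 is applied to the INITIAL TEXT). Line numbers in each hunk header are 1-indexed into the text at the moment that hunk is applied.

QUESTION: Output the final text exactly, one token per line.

Hunk 1: at line 6 remove [drvo,vavl,shfi] add [gcd,rxk,tstmt] -> 13 lines: qwaon bxz jwhqj btjpk bks cnvv gcd rxk tstmt vnwy kahqc zxgr wlzl
Hunk 2: at line 11 remove [zxgr] add [dygk,lzb] -> 14 lines: qwaon bxz jwhqj btjpk bks cnvv gcd rxk tstmt vnwy kahqc dygk lzb wlzl
Hunk 3: at line 6 remove [rxk,tstmt,vnwy] add [fthn] -> 12 lines: qwaon bxz jwhqj btjpk bks cnvv gcd fthn kahqc dygk lzb wlzl
Hunk 4: at line 1 remove [jwhqj,btjpk,bks] add [zyi,jjssz,xeuol] -> 12 lines: qwaon bxz zyi jjssz xeuol cnvv gcd fthn kahqc dygk lzb wlzl
Hunk 5: at line 8 remove [dygk] add [pmo,nqn,yzlx] -> 14 lines: qwaon bxz zyi jjssz xeuol cnvv gcd fthn kahqc pmo nqn yzlx lzb wlzl
Hunk 6: at line 2 remove [zyi] add [ywh] -> 14 lines: qwaon bxz ywh jjssz xeuol cnvv gcd fthn kahqc pmo nqn yzlx lzb wlzl

Answer: qwaon
bxz
ywh
jjssz
xeuol
cnvv
gcd
fthn
kahqc
pmo
nqn
yzlx
lzb
wlzl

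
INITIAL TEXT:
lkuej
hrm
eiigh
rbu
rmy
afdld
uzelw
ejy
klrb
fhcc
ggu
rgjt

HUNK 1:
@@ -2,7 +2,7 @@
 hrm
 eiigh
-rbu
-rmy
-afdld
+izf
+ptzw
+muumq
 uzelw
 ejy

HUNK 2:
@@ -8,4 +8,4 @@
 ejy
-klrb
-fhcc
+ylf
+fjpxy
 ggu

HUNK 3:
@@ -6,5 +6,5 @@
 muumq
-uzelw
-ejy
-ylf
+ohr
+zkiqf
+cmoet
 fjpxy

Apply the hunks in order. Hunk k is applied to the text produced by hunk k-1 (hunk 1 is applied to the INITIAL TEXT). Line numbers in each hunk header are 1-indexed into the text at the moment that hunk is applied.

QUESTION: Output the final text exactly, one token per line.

Hunk 1: at line 2 remove [rbu,rmy,afdld] add [izf,ptzw,muumq] -> 12 lines: lkuej hrm eiigh izf ptzw muumq uzelw ejy klrb fhcc ggu rgjt
Hunk 2: at line 8 remove [klrb,fhcc] add [ylf,fjpxy] -> 12 lines: lkuej hrm eiigh izf ptzw muumq uzelw ejy ylf fjpxy ggu rgjt
Hunk 3: at line 6 remove [uzelw,ejy,ylf] add [ohr,zkiqf,cmoet] -> 12 lines: lkuej hrm eiigh izf ptzw muumq ohr zkiqf cmoet fjpxy ggu rgjt

Answer: lkuej
hrm
eiigh
izf
ptzw
muumq
ohr
zkiqf
cmoet
fjpxy
ggu
rgjt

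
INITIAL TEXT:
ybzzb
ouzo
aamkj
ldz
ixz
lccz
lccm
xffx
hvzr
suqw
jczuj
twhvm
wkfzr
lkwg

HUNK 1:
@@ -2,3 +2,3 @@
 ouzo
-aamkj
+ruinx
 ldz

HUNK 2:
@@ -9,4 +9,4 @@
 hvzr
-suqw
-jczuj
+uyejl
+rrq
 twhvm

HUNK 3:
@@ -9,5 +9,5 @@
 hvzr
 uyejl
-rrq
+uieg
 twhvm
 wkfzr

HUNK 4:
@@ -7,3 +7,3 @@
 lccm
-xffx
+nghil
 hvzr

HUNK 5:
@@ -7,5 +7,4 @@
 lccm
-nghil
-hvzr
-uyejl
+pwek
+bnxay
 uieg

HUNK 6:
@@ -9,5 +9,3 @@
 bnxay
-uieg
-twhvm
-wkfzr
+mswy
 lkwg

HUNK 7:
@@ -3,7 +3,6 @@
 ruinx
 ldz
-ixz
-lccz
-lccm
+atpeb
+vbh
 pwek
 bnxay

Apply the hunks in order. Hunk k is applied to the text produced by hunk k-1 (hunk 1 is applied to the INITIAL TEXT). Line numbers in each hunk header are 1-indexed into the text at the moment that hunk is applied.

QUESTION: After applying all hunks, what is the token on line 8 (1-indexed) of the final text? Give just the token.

Hunk 1: at line 2 remove [aamkj] add [ruinx] -> 14 lines: ybzzb ouzo ruinx ldz ixz lccz lccm xffx hvzr suqw jczuj twhvm wkfzr lkwg
Hunk 2: at line 9 remove [suqw,jczuj] add [uyejl,rrq] -> 14 lines: ybzzb ouzo ruinx ldz ixz lccz lccm xffx hvzr uyejl rrq twhvm wkfzr lkwg
Hunk 3: at line 9 remove [rrq] add [uieg] -> 14 lines: ybzzb ouzo ruinx ldz ixz lccz lccm xffx hvzr uyejl uieg twhvm wkfzr lkwg
Hunk 4: at line 7 remove [xffx] add [nghil] -> 14 lines: ybzzb ouzo ruinx ldz ixz lccz lccm nghil hvzr uyejl uieg twhvm wkfzr lkwg
Hunk 5: at line 7 remove [nghil,hvzr,uyejl] add [pwek,bnxay] -> 13 lines: ybzzb ouzo ruinx ldz ixz lccz lccm pwek bnxay uieg twhvm wkfzr lkwg
Hunk 6: at line 9 remove [uieg,twhvm,wkfzr] add [mswy] -> 11 lines: ybzzb ouzo ruinx ldz ixz lccz lccm pwek bnxay mswy lkwg
Hunk 7: at line 3 remove [ixz,lccz,lccm] add [atpeb,vbh] -> 10 lines: ybzzb ouzo ruinx ldz atpeb vbh pwek bnxay mswy lkwg
Final line 8: bnxay

Answer: bnxay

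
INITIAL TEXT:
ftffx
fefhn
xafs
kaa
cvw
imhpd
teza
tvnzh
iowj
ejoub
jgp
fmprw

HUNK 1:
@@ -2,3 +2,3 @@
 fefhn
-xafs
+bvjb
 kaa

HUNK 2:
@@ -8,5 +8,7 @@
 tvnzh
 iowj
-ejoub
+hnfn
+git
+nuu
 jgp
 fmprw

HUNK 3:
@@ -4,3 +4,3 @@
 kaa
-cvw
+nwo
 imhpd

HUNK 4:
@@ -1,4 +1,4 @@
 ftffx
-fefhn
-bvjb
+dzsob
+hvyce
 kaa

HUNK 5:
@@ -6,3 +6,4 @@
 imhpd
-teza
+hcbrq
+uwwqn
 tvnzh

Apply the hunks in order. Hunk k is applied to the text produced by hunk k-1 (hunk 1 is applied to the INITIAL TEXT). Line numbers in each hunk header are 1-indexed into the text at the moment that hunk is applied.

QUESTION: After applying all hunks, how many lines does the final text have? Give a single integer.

Hunk 1: at line 2 remove [xafs] add [bvjb] -> 12 lines: ftffx fefhn bvjb kaa cvw imhpd teza tvnzh iowj ejoub jgp fmprw
Hunk 2: at line 8 remove [ejoub] add [hnfn,git,nuu] -> 14 lines: ftffx fefhn bvjb kaa cvw imhpd teza tvnzh iowj hnfn git nuu jgp fmprw
Hunk 3: at line 4 remove [cvw] add [nwo] -> 14 lines: ftffx fefhn bvjb kaa nwo imhpd teza tvnzh iowj hnfn git nuu jgp fmprw
Hunk 4: at line 1 remove [fefhn,bvjb] add [dzsob,hvyce] -> 14 lines: ftffx dzsob hvyce kaa nwo imhpd teza tvnzh iowj hnfn git nuu jgp fmprw
Hunk 5: at line 6 remove [teza] add [hcbrq,uwwqn] -> 15 lines: ftffx dzsob hvyce kaa nwo imhpd hcbrq uwwqn tvnzh iowj hnfn git nuu jgp fmprw
Final line count: 15

Answer: 15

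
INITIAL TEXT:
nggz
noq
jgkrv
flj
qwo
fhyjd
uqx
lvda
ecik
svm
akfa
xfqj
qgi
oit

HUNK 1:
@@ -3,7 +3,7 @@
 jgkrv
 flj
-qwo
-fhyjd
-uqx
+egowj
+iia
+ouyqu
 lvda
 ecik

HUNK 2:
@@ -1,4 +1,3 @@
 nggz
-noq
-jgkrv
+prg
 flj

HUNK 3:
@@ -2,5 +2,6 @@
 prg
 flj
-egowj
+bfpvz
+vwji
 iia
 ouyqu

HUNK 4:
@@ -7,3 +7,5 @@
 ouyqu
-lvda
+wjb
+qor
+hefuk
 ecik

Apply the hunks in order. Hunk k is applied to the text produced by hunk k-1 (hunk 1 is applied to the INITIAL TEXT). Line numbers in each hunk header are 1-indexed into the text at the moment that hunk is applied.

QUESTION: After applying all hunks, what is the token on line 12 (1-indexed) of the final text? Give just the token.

Hunk 1: at line 3 remove [qwo,fhyjd,uqx] add [egowj,iia,ouyqu] -> 14 lines: nggz noq jgkrv flj egowj iia ouyqu lvda ecik svm akfa xfqj qgi oit
Hunk 2: at line 1 remove [noq,jgkrv] add [prg] -> 13 lines: nggz prg flj egowj iia ouyqu lvda ecik svm akfa xfqj qgi oit
Hunk 3: at line 2 remove [egowj] add [bfpvz,vwji] -> 14 lines: nggz prg flj bfpvz vwji iia ouyqu lvda ecik svm akfa xfqj qgi oit
Hunk 4: at line 7 remove [lvda] add [wjb,qor,hefuk] -> 16 lines: nggz prg flj bfpvz vwji iia ouyqu wjb qor hefuk ecik svm akfa xfqj qgi oit
Final line 12: svm

Answer: svm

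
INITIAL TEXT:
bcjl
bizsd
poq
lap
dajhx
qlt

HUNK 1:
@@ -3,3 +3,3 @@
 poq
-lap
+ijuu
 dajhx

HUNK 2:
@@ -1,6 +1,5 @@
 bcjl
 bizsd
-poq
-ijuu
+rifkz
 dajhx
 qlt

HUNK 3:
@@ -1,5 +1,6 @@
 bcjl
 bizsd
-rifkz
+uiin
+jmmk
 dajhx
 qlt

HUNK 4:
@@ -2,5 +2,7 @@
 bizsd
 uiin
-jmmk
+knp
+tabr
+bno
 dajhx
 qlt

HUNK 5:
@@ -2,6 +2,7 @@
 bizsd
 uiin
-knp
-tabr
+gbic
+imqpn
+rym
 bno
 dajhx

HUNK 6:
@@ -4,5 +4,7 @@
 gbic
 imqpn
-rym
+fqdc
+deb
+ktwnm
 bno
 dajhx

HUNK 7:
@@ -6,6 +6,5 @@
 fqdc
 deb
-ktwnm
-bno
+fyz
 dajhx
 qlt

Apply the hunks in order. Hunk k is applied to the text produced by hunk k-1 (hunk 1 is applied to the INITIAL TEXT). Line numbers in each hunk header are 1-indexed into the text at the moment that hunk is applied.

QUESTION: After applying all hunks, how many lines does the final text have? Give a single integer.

Answer: 10

Derivation:
Hunk 1: at line 3 remove [lap] add [ijuu] -> 6 lines: bcjl bizsd poq ijuu dajhx qlt
Hunk 2: at line 1 remove [poq,ijuu] add [rifkz] -> 5 lines: bcjl bizsd rifkz dajhx qlt
Hunk 3: at line 1 remove [rifkz] add [uiin,jmmk] -> 6 lines: bcjl bizsd uiin jmmk dajhx qlt
Hunk 4: at line 2 remove [jmmk] add [knp,tabr,bno] -> 8 lines: bcjl bizsd uiin knp tabr bno dajhx qlt
Hunk 5: at line 2 remove [knp,tabr] add [gbic,imqpn,rym] -> 9 lines: bcjl bizsd uiin gbic imqpn rym bno dajhx qlt
Hunk 6: at line 4 remove [rym] add [fqdc,deb,ktwnm] -> 11 lines: bcjl bizsd uiin gbic imqpn fqdc deb ktwnm bno dajhx qlt
Hunk 7: at line 6 remove [ktwnm,bno] add [fyz] -> 10 lines: bcjl bizsd uiin gbic imqpn fqdc deb fyz dajhx qlt
Final line count: 10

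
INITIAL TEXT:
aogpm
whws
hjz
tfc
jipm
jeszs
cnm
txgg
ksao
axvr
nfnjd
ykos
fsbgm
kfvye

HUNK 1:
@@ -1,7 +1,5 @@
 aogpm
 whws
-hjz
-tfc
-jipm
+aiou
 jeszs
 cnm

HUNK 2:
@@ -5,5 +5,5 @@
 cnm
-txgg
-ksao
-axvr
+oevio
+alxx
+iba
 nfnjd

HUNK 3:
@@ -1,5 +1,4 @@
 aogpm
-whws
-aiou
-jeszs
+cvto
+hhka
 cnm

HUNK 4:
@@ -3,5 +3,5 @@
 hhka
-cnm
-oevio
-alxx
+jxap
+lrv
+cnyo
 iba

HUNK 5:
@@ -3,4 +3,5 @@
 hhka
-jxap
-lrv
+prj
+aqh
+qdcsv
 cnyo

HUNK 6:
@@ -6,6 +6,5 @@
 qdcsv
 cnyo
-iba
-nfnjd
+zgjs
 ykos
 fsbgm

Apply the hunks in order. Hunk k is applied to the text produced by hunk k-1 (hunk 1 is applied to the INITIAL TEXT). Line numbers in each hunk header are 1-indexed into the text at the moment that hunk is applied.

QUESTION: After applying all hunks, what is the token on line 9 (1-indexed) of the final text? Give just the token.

Hunk 1: at line 1 remove [hjz,tfc,jipm] add [aiou] -> 12 lines: aogpm whws aiou jeszs cnm txgg ksao axvr nfnjd ykos fsbgm kfvye
Hunk 2: at line 5 remove [txgg,ksao,axvr] add [oevio,alxx,iba] -> 12 lines: aogpm whws aiou jeszs cnm oevio alxx iba nfnjd ykos fsbgm kfvye
Hunk 3: at line 1 remove [whws,aiou,jeszs] add [cvto,hhka] -> 11 lines: aogpm cvto hhka cnm oevio alxx iba nfnjd ykos fsbgm kfvye
Hunk 4: at line 3 remove [cnm,oevio,alxx] add [jxap,lrv,cnyo] -> 11 lines: aogpm cvto hhka jxap lrv cnyo iba nfnjd ykos fsbgm kfvye
Hunk 5: at line 3 remove [jxap,lrv] add [prj,aqh,qdcsv] -> 12 lines: aogpm cvto hhka prj aqh qdcsv cnyo iba nfnjd ykos fsbgm kfvye
Hunk 6: at line 6 remove [iba,nfnjd] add [zgjs] -> 11 lines: aogpm cvto hhka prj aqh qdcsv cnyo zgjs ykos fsbgm kfvye
Final line 9: ykos

Answer: ykos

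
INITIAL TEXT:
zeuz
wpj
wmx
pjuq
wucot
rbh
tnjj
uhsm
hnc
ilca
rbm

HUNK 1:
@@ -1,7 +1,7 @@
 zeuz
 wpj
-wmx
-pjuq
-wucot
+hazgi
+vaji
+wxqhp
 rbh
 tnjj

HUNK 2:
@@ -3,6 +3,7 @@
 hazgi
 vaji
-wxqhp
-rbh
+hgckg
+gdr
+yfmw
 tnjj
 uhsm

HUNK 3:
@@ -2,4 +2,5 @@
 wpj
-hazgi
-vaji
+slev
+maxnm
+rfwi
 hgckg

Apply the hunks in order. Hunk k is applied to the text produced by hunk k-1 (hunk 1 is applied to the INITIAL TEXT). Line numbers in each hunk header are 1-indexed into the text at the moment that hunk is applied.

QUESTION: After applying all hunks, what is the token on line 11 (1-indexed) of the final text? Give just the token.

Answer: hnc

Derivation:
Hunk 1: at line 1 remove [wmx,pjuq,wucot] add [hazgi,vaji,wxqhp] -> 11 lines: zeuz wpj hazgi vaji wxqhp rbh tnjj uhsm hnc ilca rbm
Hunk 2: at line 3 remove [wxqhp,rbh] add [hgckg,gdr,yfmw] -> 12 lines: zeuz wpj hazgi vaji hgckg gdr yfmw tnjj uhsm hnc ilca rbm
Hunk 3: at line 2 remove [hazgi,vaji] add [slev,maxnm,rfwi] -> 13 lines: zeuz wpj slev maxnm rfwi hgckg gdr yfmw tnjj uhsm hnc ilca rbm
Final line 11: hnc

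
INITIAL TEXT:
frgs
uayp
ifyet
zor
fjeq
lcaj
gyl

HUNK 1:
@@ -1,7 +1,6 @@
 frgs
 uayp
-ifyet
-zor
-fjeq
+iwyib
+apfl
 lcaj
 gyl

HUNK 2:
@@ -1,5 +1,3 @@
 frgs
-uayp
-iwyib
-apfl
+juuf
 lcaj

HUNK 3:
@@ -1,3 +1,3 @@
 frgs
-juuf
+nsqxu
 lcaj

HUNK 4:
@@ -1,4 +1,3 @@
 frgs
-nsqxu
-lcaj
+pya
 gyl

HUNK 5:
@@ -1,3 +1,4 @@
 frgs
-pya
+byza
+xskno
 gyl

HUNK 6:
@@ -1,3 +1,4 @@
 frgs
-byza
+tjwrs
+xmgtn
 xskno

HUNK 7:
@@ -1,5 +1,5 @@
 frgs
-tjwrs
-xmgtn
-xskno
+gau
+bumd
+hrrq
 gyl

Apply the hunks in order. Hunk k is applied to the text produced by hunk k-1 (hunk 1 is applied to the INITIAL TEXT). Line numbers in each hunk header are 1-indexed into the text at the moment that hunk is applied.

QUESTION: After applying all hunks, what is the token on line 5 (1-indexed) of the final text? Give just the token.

Hunk 1: at line 1 remove [ifyet,zor,fjeq] add [iwyib,apfl] -> 6 lines: frgs uayp iwyib apfl lcaj gyl
Hunk 2: at line 1 remove [uayp,iwyib,apfl] add [juuf] -> 4 lines: frgs juuf lcaj gyl
Hunk 3: at line 1 remove [juuf] add [nsqxu] -> 4 lines: frgs nsqxu lcaj gyl
Hunk 4: at line 1 remove [nsqxu,lcaj] add [pya] -> 3 lines: frgs pya gyl
Hunk 5: at line 1 remove [pya] add [byza,xskno] -> 4 lines: frgs byza xskno gyl
Hunk 6: at line 1 remove [byza] add [tjwrs,xmgtn] -> 5 lines: frgs tjwrs xmgtn xskno gyl
Hunk 7: at line 1 remove [tjwrs,xmgtn,xskno] add [gau,bumd,hrrq] -> 5 lines: frgs gau bumd hrrq gyl
Final line 5: gyl

Answer: gyl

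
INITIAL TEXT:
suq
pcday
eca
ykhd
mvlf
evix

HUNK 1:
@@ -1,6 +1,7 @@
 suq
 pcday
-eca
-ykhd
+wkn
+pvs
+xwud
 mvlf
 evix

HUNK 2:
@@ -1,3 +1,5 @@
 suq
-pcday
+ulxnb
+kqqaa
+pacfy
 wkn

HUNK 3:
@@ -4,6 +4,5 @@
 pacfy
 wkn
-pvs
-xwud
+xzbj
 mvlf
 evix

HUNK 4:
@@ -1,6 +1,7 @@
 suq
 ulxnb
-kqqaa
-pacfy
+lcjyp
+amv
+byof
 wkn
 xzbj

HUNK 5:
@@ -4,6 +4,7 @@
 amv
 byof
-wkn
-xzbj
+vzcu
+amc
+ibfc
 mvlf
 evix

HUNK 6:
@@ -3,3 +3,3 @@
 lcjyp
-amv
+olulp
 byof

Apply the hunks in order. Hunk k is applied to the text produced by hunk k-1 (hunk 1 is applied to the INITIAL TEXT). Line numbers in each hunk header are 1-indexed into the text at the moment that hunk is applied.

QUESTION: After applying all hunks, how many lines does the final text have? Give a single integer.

Answer: 10

Derivation:
Hunk 1: at line 1 remove [eca,ykhd] add [wkn,pvs,xwud] -> 7 lines: suq pcday wkn pvs xwud mvlf evix
Hunk 2: at line 1 remove [pcday] add [ulxnb,kqqaa,pacfy] -> 9 lines: suq ulxnb kqqaa pacfy wkn pvs xwud mvlf evix
Hunk 3: at line 4 remove [pvs,xwud] add [xzbj] -> 8 lines: suq ulxnb kqqaa pacfy wkn xzbj mvlf evix
Hunk 4: at line 1 remove [kqqaa,pacfy] add [lcjyp,amv,byof] -> 9 lines: suq ulxnb lcjyp amv byof wkn xzbj mvlf evix
Hunk 5: at line 4 remove [wkn,xzbj] add [vzcu,amc,ibfc] -> 10 lines: suq ulxnb lcjyp amv byof vzcu amc ibfc mvlf evix
Hunk 6: at line 3 remove [amv] add [olulp] -> 10 lines: suq ulxnb lcjyp olulp byof vzcu amc ibfc mvlf evix
Final line count: 10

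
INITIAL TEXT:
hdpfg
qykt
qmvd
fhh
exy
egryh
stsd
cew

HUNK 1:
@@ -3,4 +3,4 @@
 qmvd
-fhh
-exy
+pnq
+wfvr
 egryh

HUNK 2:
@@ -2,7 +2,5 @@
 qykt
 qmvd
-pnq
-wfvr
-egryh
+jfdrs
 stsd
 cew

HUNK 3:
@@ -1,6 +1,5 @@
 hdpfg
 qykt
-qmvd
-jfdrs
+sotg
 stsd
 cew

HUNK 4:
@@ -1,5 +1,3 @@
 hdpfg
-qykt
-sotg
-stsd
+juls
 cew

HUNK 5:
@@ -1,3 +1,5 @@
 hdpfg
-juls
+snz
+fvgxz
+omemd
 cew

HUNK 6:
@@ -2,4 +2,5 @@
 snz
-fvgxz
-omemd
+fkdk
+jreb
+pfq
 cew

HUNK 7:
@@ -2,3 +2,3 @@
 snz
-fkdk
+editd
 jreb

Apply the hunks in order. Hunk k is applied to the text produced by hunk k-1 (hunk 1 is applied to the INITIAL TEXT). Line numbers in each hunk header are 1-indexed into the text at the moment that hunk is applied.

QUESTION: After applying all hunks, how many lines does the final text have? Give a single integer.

Answer: 6

Derivation:
Hunk 1: at line 3 remove [fhh,exy] add [pnq,wfvr] -> 8 lines: hdpfg qykt qmvd pnq wfvr egryh stsd cew
Hunk 2: at line 2 remove [pnq,wfvr,egryh] add [jfdrs] -> 6 lines: hdpfg qykt qmvd jfdrs stsd cew
Hunk 3: at line 1 remove [qmvd,jfdrs] add [sotg] -> 5 lines: hdpfg qykt sotg stsd cew
Hunk 4: at line 1 remove [qykt,sotg,stsd] add [juls] -> 3 lines: hdpfg juls cew
Hunk 5: at line 1 remove [juls] add [snz,fvgxz,omemd] -> 5 lines: hdpfg snz fvgxz omemd cew
Hunk 6: at line 2 remove [fvgxz,omemd] add [fkdk,jreb,pfq] -> 6 lines: hdpfg snz fkdk jreb pfq cew
Hunk 7: at line 2 remove [fkdk] add [editd] -> 6 lines: hdpfg snz editd jreb pfq cew
Final line count: 6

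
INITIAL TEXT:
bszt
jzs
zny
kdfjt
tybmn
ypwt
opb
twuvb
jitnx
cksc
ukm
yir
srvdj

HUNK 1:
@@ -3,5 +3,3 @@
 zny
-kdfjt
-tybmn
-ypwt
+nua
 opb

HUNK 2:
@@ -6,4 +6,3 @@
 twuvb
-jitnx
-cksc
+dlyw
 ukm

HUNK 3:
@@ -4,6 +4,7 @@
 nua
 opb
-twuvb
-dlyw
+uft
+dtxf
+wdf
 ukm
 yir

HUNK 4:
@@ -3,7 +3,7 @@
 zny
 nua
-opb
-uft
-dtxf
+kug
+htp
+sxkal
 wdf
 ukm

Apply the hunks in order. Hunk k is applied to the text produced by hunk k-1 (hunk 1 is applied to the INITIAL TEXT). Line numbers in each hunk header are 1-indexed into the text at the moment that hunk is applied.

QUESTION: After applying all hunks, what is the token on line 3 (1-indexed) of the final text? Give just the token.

Answer: zny

Derivation:
Hunk 1: at line 3 remove [kdfjt,tybmn,ypwt] add [nua] -> 11 lines: bszt jzs zny nua opb twuvb jitnx cksc ukm yir srvdj
Hunk 2: at line 6 remove [jitnx,cksc] add [dlyw] -> 10 lines: bszt jzs zny nua opb twuvb dlyw ukm yir srvdj
Hunk 3: at line 4 remove [twuvb,dlyw] add [uft,dtxf,wdf] -> 11 lines: bszt jzs zny nua opb uft dtxf wdf ukm yir srvdj
Hunk 4: at line 3 remove [opb,uft,dtxf] add [kug,htp,sxkal] -> 11 lines: bszt jzs zny nua kug htp sxkal wdf ukm yir srvdj
Final line 3: zny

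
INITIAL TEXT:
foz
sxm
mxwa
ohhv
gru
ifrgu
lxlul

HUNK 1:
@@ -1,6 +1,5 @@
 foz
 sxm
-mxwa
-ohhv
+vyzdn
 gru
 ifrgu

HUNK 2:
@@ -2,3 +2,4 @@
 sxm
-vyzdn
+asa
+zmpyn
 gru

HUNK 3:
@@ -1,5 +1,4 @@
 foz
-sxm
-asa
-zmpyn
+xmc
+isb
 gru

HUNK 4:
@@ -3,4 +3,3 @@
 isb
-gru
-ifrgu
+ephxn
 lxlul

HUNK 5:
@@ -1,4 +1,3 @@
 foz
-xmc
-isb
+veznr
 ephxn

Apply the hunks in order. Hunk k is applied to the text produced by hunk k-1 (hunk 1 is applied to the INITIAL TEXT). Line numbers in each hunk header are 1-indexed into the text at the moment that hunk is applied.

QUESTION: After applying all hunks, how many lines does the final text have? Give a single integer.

Answer: 4

Derivation:
Hunk 1: at line 1 remove [mxwa,ohhv] add [vyzdn] -> 6 lines: foz sxm vyzdn gru ifrgu lxlul
Hunk 2: at line 2 remove [vyzdn] add [asa,zmpyn] -> 7 lines: foz sxm asa zmpyn gru ifrgu lxlul
Hunk 3: at line 1 remove [sxm,asa,zmpyn] add [xmc,isb] -> 6 lines: foz xmc isb gru ifrgu lxlul
Hunk 4: at line 3 remove [gru,ifrgu] add [ephxn] -> 5 lines: foz xmc isb ephxn lxlul
Hunk 5: at line 1 remove [xmc,isb] add [veznr] -> 4 lines: foz veznr ephxn lxlul
Final line count: 4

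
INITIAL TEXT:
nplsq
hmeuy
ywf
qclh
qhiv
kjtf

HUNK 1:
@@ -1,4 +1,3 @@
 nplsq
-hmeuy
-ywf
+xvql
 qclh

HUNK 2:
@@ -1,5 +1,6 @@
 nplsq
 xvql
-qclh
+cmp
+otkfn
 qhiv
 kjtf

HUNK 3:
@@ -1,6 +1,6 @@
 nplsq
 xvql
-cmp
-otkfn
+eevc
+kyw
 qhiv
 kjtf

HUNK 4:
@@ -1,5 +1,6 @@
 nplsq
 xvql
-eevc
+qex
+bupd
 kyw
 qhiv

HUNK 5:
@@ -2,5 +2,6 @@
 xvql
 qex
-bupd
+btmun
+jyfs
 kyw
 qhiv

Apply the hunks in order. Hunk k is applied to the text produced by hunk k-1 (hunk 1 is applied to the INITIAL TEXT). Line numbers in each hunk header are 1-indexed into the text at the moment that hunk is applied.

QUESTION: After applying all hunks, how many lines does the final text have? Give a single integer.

Answer: 8

Derivation:
Hunk 1: at line 1 remove [hmeuy,ywf] add [xvql] -> 5 lines: nplsq xvql qclh qhiv kjtf
Hunk 2: at line 1 remove [qclh] add [cmp,otkfn] -> 6 lines: nplsq xvql cmp otkfn qhiv kjtf
Hunk 3: at line 1 remove [cmp,otkfn] add [eevc,kyw] -> 6 lines: nplsq xvql eevc kyw qhiv kjtf
Hunk 4: at line 1 remove [eevc] add [qex,bupd] -> 7 lines: nplsq xvql qex bupd kyw qhiv kjtf
Hunk 5: at line 2 remove [bupd] add [btmun,jyfs] -> 8 lines: nplsq xvql qex btmun jyfs kyw qhiv kjtf
Final line count: 8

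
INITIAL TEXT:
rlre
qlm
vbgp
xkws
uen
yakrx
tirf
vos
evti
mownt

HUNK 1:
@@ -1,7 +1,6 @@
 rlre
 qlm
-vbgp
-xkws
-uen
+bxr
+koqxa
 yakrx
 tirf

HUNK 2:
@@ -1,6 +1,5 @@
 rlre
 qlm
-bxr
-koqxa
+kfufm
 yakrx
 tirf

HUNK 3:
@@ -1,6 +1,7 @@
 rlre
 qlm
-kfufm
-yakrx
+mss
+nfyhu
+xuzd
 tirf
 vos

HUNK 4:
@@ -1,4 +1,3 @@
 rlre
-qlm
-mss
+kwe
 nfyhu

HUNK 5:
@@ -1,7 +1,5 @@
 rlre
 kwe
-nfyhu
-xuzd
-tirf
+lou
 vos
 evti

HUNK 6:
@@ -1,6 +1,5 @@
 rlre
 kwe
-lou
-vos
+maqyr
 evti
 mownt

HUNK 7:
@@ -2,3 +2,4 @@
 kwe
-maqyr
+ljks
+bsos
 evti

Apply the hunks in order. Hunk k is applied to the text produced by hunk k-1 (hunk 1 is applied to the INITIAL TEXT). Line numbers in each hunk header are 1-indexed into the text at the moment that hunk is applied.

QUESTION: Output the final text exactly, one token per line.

Answer: rlre
kwe
ljks
bsos
evti
mownt

Derivation:
Hunk 1: at line 1 remove [vbgp,xkws,uen] add [bxr,koqxa] -> 9 lines: rlre qlm bxr koqxa yakrx tirf vos evti mownt
Hunk 2: at line 1 remove [bxr,koqxa] add [kfufm] -> 8 lines: rlre qlm kfufm yakrx tirf vos evti mownt
Hunk 3: at line 1 remove [kfufm,yakrx] add [mss,nfyhu,xuzd] -> 9 lines: rlre qlm mss nfyhu xuzd tirf vos evti mownt
Hunk 4: at line 1 remove [qlm,mss] add [kwe] -> 8 lines: rlre kwe nfyhu xuzd tirf vos evti mownt
Hunk 5: at line 1 remove [nfyhu,xuzd,tirf] add [lou] -> 6 lines: rlre kwe lou vos evti mownt
Hunk 6: at line 1 remove [lou,vos] add [maqyr] -> 5 lines: rlre kwe maqyr evti mownt
Hunk 7: at line 2 remove [maqyr] add [ljks,bsos] -> 6 lines: rlre kwe ljks bsos evti mownt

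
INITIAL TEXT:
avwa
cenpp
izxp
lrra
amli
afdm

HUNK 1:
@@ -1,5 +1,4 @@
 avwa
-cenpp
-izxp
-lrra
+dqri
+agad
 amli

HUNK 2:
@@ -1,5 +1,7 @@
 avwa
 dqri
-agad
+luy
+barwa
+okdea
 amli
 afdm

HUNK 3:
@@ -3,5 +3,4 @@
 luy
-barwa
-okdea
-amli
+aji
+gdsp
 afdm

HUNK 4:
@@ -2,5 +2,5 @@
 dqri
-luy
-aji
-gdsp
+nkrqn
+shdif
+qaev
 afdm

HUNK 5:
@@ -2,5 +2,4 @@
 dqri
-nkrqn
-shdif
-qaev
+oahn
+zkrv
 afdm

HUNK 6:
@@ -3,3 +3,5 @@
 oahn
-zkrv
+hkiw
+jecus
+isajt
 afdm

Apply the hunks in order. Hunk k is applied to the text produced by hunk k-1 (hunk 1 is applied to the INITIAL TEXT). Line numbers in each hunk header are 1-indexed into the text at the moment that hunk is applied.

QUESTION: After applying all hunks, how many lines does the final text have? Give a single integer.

Answer: 7

Derivation:
Hunk 1: at line 1 remove [cenpp,izxp,lrra] add [dqri,agad] -> 5 lines: avwa dqri agad amli afdm
Hunk 2: at line 1 remove [agad] add [luy,barwa,okdea] -> 7 lines: avwa dqri luy barwa okdea amli afdm
Hunk 3: at line 3 remove [barwa,okdea,amli] add [aji,gdsp] -> 6 lines: avwa dqri luy aji gdsp afdm
Hunk 4: at line 2 remove [luy,aji,gdsp] add [nkrqn,shdif,qaev] -> 6 lines: avwa dqri nkrqn shdif qaev afdm
Hunk 5: at line 2 remove [nkrqn,shdif,qaev] add [oahn,zkrv] -> 5 lines: avwa dqri oahn zkrv afdm
Hunk 6: at line 3 remove [zkrv] add [hkiw,jecus,isajt] -> 7 lines: avwa dqri oahn hkiw jecus isajt afdm
Final line count: 7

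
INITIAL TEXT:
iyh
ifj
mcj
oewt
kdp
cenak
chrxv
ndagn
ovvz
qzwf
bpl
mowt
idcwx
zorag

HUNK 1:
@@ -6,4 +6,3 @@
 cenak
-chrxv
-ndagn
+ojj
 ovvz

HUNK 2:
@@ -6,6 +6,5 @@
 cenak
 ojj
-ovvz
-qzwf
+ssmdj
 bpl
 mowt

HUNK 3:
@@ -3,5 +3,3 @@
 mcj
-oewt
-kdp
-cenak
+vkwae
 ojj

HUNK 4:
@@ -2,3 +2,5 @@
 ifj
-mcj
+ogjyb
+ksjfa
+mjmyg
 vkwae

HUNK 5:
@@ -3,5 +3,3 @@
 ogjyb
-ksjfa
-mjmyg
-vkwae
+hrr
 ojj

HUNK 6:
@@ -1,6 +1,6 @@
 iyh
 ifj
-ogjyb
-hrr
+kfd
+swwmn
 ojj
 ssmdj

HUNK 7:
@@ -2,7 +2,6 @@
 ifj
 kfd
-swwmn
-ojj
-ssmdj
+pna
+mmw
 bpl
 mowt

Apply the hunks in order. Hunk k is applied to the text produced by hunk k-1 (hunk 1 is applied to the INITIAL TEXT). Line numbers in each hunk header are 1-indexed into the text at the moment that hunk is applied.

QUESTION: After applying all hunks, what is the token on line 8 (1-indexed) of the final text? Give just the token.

Answer: idcwx

Derivation:
Hunk 1: at line 6 remove [chrxv,ndagn] add [ojj] -> 13 lines: iyh ifj mcj oewt kdp cenak ojj ovvz qzwf bpl mowt idcwx zorag
Hunk 2: at line 6 remove [ovvz,qzwf] add [ssmdj] -> 12 lines: iyh ifj mcj oewt kdp cenak ojj ssmdj bpl mowt idcwx zorag
Hunk 3: at line 3 remove [oewt,kdp,cenak] add [vkwae] -> 10 lines: iyh ifj mcj vkwae ojj ssmdj bpl mowt idcwx zorag
Hunk 4: at line 2 remove [mcj] add [ogjyb,ksjfa,mjmyg] -> 12 lines: iyh ifj ogjyb ksjfa mjmyg vkwae ojj ssmdj bpl mowt idcwx zorag
Hunk 5: at line 3 remove [ksjfa,mjmyg,vkwae] add [hrr] -> 10 lines: iyh ifj ogjyb hrr ojj ssmdj bpl mowt idcwx zorag
Hunk 6: at line 1 remove [ogjyb,hrr] add [kfd,swwmn] -> 10 lines: iyh ifj kfd swwmn ojj ssmdj bpl mowt idcwx zorag
Hunk 7: at line 2 remove [swwmn,ojj,ssmdj] add [pna,mmw] -> 9 lines: iyh ifj kfd pna mmw bpl mowt idcwx zorag
Final line 8: idcwx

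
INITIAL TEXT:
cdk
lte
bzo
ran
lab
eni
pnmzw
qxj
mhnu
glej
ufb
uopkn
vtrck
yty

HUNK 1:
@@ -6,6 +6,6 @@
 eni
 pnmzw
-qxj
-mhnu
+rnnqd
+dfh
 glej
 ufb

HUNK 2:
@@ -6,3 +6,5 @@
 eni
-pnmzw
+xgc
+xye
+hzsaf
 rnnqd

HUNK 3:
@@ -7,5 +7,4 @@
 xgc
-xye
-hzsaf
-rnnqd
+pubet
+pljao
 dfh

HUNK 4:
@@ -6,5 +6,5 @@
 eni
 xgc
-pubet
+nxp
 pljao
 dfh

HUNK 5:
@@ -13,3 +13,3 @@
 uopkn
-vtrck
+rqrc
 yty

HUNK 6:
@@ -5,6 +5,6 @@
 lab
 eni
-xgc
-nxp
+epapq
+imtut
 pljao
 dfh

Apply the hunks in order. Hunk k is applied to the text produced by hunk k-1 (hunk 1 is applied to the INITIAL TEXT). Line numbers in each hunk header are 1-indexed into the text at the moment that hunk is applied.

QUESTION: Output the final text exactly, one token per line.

Answer: cdk
lte
bzo
ran
lab
eni
epapq
imtut
pljao
dfh
glej
ufb
uopkn
rqrc
yty

Derivation:
Hunk 1: at line 6 remove [qxj,mhnu] add [rnnqd,dfh] -> 14 lines: cdk lte bzo ran lab eni pnmzw rnnqd dfh glej ufb uopkn vtrck yty
Hunk 2: at line 6 remove [pnmzw] add [xgc,xye,hzsaf] -> 16 lines: cdk lte bzo ran lab eni xgc xye hzsaf rnnqd dfh glej ufb uopkn vtrck yty
Hunk 3: at line 7 remove [xye,hzsaf,rnnqd] add [pubet,pljao] -> 15 lines: cdk lte bzo ran lab eni xgc pubet pljao dfh glej ufb uopkn vtrck yty
Hunk 4: at line 6 remove [pubet] add [nxp] -> 15 lines: cdk lte bzo ran lab eni xgc nxp pljao dfh glej ufb uopkn vtrck yty
Hunk 5: at line 13 remove [vtrck] add [rqrc] -> 15 lines: cdk lte bzo ran lab eni xgc nxp pljao dfh glej ufb uopkn rqrc yty
Hunk 6: at line 5 remove [xgc,nxp] add [epapq,imtut] -> 15 lines: cdk lte bzo ran lab eni epapq imtut pljao dfh glej ufb uopkn rqrc yty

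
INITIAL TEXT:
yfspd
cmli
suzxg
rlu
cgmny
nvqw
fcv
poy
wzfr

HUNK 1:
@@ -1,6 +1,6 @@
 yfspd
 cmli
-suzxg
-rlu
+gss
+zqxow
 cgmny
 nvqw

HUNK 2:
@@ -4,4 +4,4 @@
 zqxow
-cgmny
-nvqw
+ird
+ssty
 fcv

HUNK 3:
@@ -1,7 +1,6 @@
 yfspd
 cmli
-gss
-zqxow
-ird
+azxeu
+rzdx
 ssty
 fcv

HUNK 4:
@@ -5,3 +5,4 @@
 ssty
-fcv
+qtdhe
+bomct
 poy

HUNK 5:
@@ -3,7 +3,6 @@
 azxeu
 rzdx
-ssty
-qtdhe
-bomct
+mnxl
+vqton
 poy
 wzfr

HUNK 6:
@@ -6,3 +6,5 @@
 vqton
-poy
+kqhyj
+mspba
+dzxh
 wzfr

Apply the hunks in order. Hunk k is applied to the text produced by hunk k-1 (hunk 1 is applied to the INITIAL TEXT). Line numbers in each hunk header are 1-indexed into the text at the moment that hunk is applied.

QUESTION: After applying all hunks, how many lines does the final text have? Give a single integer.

Answer: 10

Derivation:
Hunk 1: at line 1 remove [suzxg,rlu] add [gss,zqxow] -> 9 lines: yfspd cmli gss zqxow cgmny nvqw fcv poy wzfr
Hunk 2: at line 4 remove [cgmny,nvqw] add [ird,ssty] -> 9 lines: yfspd cmli gss zqxow ird ssty fcv poy wzfr
Hunk 3: at line 1 remove [gss,zqxow,ird] add [azxeu,rzdx] -> 8 lines: yfspd cmli azxeu rzdx ssty fcv poy wzfr
Hunk 4: at line 5 remove [fcv] add [qtdhe,bomct] -> 9 lines: yfspd cmli azxeu rzdx ssty qtdhe bomct poy wzfr
Hunk 5: at line 3 remove [ssty,qtdhe,bomct] add [mnxl,vqton] -> 8 lines: yfspd cmli azxeu rzdx mnxl vqton poy wzfr
Hunk 6: at line 6 remove [poy] add [kqhyj,mspba,dzxh] -> 10 lines: yfspd cmli azxeu rzdx mnxl vqton kqhyj mspba dzxh wzfr
Final line count: 10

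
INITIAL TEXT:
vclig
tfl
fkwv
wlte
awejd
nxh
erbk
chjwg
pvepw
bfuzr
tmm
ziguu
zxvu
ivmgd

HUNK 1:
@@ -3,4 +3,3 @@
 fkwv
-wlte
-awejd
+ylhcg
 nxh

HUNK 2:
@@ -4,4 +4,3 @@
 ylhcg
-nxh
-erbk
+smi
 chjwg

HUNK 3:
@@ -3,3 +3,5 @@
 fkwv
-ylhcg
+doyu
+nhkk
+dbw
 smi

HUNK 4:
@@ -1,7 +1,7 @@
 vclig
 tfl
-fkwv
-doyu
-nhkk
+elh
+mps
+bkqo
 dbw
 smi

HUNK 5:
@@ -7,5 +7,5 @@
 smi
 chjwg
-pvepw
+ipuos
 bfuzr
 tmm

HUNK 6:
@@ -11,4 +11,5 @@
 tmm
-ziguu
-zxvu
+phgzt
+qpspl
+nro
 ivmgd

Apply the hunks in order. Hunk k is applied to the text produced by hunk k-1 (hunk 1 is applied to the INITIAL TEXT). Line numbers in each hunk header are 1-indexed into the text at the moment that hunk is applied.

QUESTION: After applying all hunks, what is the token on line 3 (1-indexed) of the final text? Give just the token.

Answer: elh

Derivation:
Hunk 1: at line 3 remove [wlte,awejd] add [ylhcg] -> 13 lines: vclig tfl fkwv ylhcg nxh erbk chjwg pvepw bfuzr tmm ziguu zxvu ivmgd
Hunk 2: at line 4 remove [nxh,erbk] add [smi] -> 12 lines: vclig tfl fkwv ylhcg smi chjwg pvepw bfuzr tmm ziguu zxvu ivmgd
Hunk 3: at line 3 remove [ylhcg] add [doyu,nhkk,dbw] -> 14 lines: vclig tfl fkwv doyu nhkk dbw smi chjwg pvepw bfuzr tmm ziguu zxvu ivmgd
Hunk 4: at line 1 remove [fkwv,doyu,nhkk] add [elh,mps,bkqo] -> 14 lines: vclig tfl elh mps bkqo dbw smi chjwg pvepw bfuzr tmm ziguu zxvu ivmgd
Hunk 5: at line 7 remove [pvepw] add [ipuos] -> 14 lines: vclig tfl elh mps bkqo dbw smi chjwg ipuos bfuzr tmm ziguu zxvu ivmgd
Hunk 6: at line 11 remove [ziguu,zxvu] add [phgzt,qpspl,nro] -> 15 lines: vclig tfl elh mps bkqo dbw smi chjwg ipuos bfuzr tmm phgzt qpspl nro ivmgd
Final line 3: elh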